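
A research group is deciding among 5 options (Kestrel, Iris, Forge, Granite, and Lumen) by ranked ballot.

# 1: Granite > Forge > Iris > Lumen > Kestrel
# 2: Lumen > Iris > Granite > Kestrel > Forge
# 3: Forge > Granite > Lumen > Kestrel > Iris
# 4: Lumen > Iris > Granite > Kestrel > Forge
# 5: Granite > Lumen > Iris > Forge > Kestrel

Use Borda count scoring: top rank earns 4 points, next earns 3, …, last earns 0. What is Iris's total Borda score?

Borda scores:
  Kestrel: 0 + 1 + 1 + 1 + 0 = 3
  Iris: 2 + 3 + 0 + 3 + 2 = 10
  Forge: 3 + 0 + 4 + 0 + 1 = 8
  Granite: 4 + 2 + 3 + 2 + 4 = 15
  Lumen: 1 + 4 + 2 + 4 + 3 = 14

10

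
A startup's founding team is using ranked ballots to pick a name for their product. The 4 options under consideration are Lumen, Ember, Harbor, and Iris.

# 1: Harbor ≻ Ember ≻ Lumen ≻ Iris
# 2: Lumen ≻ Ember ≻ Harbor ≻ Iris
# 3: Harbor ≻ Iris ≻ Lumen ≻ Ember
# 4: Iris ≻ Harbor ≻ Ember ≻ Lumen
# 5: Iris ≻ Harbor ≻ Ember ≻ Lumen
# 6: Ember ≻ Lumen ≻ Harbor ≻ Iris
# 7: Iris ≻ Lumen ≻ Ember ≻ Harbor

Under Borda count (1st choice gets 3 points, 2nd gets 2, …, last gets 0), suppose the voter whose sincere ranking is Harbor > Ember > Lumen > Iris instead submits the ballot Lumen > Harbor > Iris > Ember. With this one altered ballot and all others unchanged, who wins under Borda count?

Iris

Borda totals with the altered ballot: Lumen 11, Ember 8, Harbor 11, Iris 12.
The switch changes the winner from Harbor to Iris.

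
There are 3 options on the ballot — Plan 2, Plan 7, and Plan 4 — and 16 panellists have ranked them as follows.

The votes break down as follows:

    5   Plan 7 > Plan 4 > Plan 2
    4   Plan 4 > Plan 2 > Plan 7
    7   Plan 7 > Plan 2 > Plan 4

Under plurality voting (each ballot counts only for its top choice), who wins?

First-place vote totals:
  Plan 2: 0
  Plan 7: 12
  Plan 4: 4
Plan 7 has the most first-place votes.

Plan 7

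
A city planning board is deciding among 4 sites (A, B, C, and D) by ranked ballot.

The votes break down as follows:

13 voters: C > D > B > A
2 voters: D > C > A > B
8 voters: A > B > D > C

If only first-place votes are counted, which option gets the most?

First-place vote totals:
  A: 8
  B: 0
  C: 13
  D: 2
C has the most first-place votes.

C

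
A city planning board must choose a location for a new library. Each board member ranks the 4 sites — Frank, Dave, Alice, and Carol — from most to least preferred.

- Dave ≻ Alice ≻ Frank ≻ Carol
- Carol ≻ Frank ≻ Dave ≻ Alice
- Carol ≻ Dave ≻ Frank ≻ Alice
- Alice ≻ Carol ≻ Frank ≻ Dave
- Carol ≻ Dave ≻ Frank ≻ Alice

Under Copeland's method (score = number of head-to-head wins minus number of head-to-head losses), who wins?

Pairwise results:
  Frank vs Dave: Dave wins 3–2.
  Frank vs Alice: Frank wins 3–2.
  Frank vs Carol: Carol wins 4–1.
  Dave vs Alice: Dave wins 4–1.
  Dave vs Carol: Carol wins 4–1.
  Alice vs Carol: Carol wins 3–2.
Copeland scores (wins − losses):
  Frank: 1 − 2 = -1
  Dave: 2 − 1 = 1
  Alice: 0 − 3 = -3
  Carol: 3 − 0 = 3
Carol has the best Copeland score.

Carol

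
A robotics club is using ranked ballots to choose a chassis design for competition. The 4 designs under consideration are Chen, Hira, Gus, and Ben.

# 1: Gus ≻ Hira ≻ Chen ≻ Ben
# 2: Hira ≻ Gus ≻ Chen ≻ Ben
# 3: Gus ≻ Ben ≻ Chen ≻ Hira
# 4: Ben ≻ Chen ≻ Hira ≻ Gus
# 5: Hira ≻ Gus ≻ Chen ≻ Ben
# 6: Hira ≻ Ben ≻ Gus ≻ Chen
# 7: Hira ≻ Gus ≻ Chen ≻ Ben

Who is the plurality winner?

First-place vote totals:
  Chen: 0
  Hira: 4
  Gus: 2
  Ben: 1
Hira has the most first-place votes.

Hira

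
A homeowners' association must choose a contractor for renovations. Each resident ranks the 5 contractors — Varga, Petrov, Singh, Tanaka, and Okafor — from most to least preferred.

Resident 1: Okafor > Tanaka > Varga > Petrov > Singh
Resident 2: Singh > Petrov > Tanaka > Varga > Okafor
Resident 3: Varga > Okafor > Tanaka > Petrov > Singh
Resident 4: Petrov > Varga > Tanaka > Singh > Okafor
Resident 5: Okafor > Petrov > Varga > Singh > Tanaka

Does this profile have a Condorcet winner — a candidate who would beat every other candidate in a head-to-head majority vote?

No

Head-to-head results (5 voters total):
Varga vs Petrov: Petrov wins 3–2.
Varga vs Singh: Varga wins 4–1.
Varga vs Tanaka: Varga wins 3–2.
Varga vs Okafor: Varga wins 3–2.
Petrov vs Singh: Petrov wins 4–1.
Petrov vs Tanaka: Petrov wins 3–2.
Petrov vs Okafor: Okafor wins 3–2.
Singh vs Tanaka: Tanaka wins 3–2.
Singh vs Okafor: Okafor wins 3–2.
Tanaka vs Okafor: Okafor wins 3–2.
No candidate beats all others: Varga beats Okafor beats Petrov beats Varga, a majority cycle.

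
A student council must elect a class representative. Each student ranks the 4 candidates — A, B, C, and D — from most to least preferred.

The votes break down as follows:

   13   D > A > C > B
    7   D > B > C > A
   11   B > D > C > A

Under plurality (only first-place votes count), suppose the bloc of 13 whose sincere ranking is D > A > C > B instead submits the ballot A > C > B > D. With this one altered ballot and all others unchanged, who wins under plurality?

A

First-place totals with the altered ballot: A 13, B 11, C 0, D 7.
The switch changes the winner from D to A.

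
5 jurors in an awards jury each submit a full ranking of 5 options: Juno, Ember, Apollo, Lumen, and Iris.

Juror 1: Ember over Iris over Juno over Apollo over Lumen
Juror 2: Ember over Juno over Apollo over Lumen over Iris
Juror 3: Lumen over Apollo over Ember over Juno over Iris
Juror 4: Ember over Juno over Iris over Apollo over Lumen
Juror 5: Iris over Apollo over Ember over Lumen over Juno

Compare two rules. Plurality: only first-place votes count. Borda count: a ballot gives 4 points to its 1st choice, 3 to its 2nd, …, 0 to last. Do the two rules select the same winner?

Plurality first-place counts: Juno 0, Ember 3, Apollo 0, Lumen 1, Iris 1 → Ember.
Borda totals: Juno 9, Ember 16, Apollo 10, Lumen 6, Iris 9 → Ember.
The two rules agree on Ember.

Yes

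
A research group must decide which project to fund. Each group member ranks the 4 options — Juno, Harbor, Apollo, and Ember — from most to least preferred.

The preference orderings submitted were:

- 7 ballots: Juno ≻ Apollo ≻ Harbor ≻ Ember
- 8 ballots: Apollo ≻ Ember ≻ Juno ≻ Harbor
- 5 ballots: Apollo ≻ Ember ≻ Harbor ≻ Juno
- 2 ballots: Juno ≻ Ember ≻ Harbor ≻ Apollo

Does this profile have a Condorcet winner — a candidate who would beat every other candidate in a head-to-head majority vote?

Head-to-head results (22 voters total):
Juno vs Harbor: Juno wins 17–5.
Juno vs Apollo: Apollo wins 13–9.
Juno vs Ember: Ember wins 13–9.
Harbor vs Apollo: Apollo wins 20–2.
Harbor vs Ember: Ember wins 15–7.
Apollo vs Ember: Apollo wins 20–2.
Apollo beats each rival — Juno (13–9), Harbor (20–2), Ember (20–2) — so Apollo is the Condorcet winner.

Yes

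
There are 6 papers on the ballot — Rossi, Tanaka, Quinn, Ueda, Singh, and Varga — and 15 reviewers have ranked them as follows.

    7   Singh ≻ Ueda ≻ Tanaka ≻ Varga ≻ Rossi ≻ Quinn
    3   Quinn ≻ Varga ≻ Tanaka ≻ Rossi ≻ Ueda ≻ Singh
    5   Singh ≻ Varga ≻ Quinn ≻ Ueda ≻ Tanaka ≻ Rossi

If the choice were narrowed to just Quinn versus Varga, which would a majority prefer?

Varga

Ballots ranking Quinn above Varga: 3.
Ballots ranking Varga above Quinn: 7+5 = 12.
Varga wins the head-to-head, 12–3.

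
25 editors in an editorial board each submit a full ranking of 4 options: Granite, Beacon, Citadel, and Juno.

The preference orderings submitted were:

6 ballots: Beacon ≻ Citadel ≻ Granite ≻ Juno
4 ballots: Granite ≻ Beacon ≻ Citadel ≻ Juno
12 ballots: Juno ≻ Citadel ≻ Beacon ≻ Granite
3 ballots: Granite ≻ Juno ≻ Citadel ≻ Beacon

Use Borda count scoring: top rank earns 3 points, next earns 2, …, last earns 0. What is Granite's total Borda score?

Borda scores:
  Granite: 6·1 + 4·3 + 12·0 + 3·3 = 27
  Beacon: 6·3 + 4·2 + 12·1 + 3·0 = 38
  Citadel: 6·2 + 4·1 + 12·2 + 3·1 = 43
  Juno: 6·0 + 4·0 + 12·3 + 3·2 = 42

27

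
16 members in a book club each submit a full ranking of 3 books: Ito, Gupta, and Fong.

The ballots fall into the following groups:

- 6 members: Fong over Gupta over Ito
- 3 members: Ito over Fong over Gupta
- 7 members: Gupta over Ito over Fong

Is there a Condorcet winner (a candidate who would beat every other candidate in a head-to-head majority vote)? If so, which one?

None — there is no Condorcet winner

Head-to-head results (16 voters total):
Ito vs Gupta: Gupta wins 13–3.
Ito vs Fong: Ito wins 10–6.
Gupta vs Fong: Fong wins 9–7.
No candidate beats all others: Ito beats Fong beats Gupta beats Ito, a majority cycle.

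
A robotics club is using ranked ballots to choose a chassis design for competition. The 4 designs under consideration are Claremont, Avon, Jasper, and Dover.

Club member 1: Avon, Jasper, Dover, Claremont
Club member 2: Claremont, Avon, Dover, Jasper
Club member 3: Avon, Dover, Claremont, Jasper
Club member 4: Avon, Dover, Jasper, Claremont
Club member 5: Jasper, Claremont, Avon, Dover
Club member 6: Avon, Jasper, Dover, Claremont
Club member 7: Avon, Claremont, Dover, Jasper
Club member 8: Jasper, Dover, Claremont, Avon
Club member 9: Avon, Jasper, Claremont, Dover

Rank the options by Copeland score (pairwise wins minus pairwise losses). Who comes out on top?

Pairwise results:
  Claremont vs Avon: Avon wins 6–3.
  Claremont vs Jasper: Jasper wins 6–3.
  Claremont vs Dover: Dover wins 5–4.
  Avon vs Jasper: Avon wins 7–2.
  Avon vs Dover: Avon wins 8–1.
  Jasper vs Dover: Jasper wins 5–4.
Copeland scores (wins − losses):
  Claremont: 0 − 3 = -3
  Avon: 3 − 0 = 3
  Jasper: 2 − 1 = 1
  Dover: 1 − 2 = -1
Avon has the best Copeland score.

Avon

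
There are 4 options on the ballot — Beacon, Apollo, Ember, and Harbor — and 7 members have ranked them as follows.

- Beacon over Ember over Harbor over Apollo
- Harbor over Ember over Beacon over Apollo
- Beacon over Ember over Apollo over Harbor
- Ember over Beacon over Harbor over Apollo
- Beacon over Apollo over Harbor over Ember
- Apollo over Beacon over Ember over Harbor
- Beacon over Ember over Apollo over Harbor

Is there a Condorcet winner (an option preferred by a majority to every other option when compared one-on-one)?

Yes

Head-to-head results (7 voters total):
Beacon vs Apollo: Beacon wins 6–1.
Beacon vs Ember: Beacon wins 5–2.
Beacon vs Harbor: Beacon wins 6–1.
Apollo vs Ember: Ember wins 5–2.
Apollo vs Harbor: Apollo wins 4–3.
Ember vs Harbor: Ember wins 5–2.
Beacon beats each rival — Apollo (6–1), Ember (5–2), Harbor (6–1) — so Beacon is the Condorcet winner.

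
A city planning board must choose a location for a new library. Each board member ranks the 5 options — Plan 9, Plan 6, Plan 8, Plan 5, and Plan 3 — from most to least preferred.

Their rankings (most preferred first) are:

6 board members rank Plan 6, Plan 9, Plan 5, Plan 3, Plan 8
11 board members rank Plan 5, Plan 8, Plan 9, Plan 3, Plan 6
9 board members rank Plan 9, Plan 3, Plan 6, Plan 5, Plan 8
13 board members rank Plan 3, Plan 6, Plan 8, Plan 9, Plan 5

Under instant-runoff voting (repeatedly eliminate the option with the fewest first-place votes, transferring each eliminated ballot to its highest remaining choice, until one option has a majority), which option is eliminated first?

Round 1: Plan 3 13, Plan 5 11, Plan 9 9, Plan 6 6, Plan 8 0. Plan 8 has the fewest and is eliminated.
Round 2: Plan 3 13, Plan 5 11, Plan 9 9, Plan 6 6. Plan 6 has the fewest and is eliminated.
Round 3: Plan 9 15, Plan 3 13, Plan 5 11. Plan 5 has the fewest and is eliminated.
Round 4: Plan 9 26, Plan 3 13. Plan 9 has a majority.

Plan 8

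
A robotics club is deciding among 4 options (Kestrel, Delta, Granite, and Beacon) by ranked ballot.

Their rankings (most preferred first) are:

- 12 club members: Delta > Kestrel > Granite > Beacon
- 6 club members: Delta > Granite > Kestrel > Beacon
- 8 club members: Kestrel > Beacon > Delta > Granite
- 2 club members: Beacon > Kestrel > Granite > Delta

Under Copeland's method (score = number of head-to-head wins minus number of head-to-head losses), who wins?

Pairwise results:
  Kestrel vs Delta: Delta wins 18–10.
  Kestrel vs Granite: Kestrel wins 22–6.
  Kestrel vs Beacon: Kestrel wins 26–2.
  Delta vs Granite: Delta wins 26–2.
  Delta vs Beacon: Delta wins 18–10.
  Granite vs Beacon: Granite wins 18–10.
Copeland scores (wins − losses):
  Kestrel: 2 − 1 = 1
  Delta: 3 − 0 = 3
  Granite: 1 − 2 = -1
  Beacon: 0 − 3 = -3
Delta has the best Copeland score.

Delta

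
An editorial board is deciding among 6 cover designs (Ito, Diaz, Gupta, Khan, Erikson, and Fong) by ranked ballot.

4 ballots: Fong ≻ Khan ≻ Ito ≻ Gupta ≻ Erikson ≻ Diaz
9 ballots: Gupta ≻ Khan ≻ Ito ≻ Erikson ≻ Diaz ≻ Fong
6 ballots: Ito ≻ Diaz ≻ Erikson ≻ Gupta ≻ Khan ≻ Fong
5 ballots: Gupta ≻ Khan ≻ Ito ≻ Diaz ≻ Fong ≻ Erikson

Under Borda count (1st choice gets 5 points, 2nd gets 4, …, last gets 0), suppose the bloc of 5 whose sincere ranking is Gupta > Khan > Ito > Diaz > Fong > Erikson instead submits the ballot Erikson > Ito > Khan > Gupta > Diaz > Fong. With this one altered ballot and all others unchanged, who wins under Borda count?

Ito

Borda totals with the altered ballot: Ito 89, Diaz 38, Gupta 75, Khan 73, Erikson 65, Fong 20.
The switch changes the winner from Gupta to Ito.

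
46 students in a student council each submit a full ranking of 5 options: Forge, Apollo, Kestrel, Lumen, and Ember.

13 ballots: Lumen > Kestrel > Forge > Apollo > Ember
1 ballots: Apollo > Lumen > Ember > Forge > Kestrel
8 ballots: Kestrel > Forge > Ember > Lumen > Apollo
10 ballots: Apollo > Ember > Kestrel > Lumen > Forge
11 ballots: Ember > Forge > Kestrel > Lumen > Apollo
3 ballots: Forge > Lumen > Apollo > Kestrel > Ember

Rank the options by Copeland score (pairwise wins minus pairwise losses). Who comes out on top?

Pairwise results:
  Forge vs Apollo: Forge wins 35–11.
  Forge vs Kestrel: Kestrel wins 31–15.
  Forge vs Lumen: Lumen wins 24–22.
  Forge vs Ember: Forge wins 24–22.
  Apollo vs Kestrel: Kestrel wins 32–14.
  Apollo vs Lumen: Lumen wins 35–11.
  Apollo vs Ember: Apollo wins 27–19.
  Kestrel vs Lumen: Kestrel wins 29–17.
  Kestrel vs Ember: Kestrel wins 24–22.
  Lumen vs Ember: Ember wins 29–17.
Copeland scores (wins − losses):
  Forge: 2 − 2 = 0
  Apollo: 1 − 3 = -2
  Kestrel: 4 − 0 = 4
  Lumen: 2 − 2 = 0
  Ember: 1 − 3 = -2
Kestrel has the best Copeland score.

Kestrel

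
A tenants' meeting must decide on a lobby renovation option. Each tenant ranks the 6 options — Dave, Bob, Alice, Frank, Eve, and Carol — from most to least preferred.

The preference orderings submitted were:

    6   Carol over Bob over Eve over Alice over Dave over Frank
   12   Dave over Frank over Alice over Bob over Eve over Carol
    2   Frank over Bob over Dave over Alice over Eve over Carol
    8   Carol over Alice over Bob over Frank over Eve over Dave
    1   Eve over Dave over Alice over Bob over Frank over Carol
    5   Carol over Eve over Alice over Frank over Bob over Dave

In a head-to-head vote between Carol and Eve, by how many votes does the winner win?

Ballots ranking Carol above Eve: 6+8+5 = 19.
Ballots ranking Eve above Carol: 12+2+1 = 15.
Carol wins 19–15, a margin of 4.

4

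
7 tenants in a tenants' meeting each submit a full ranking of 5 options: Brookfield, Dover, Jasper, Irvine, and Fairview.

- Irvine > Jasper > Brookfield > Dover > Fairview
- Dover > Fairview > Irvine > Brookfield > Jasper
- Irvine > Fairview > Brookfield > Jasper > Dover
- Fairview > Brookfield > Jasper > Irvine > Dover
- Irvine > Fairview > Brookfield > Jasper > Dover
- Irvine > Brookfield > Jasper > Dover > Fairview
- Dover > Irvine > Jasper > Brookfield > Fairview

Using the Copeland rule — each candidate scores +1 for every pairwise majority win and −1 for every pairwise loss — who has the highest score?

Irvine

Pairwise results:
  Brookfield vs Dover: Brookfield wins 5–2.
  Brookfield vs Jasper: Brookfield wins 5–2.
  Brookfield vs Irvine: Irvine wins 6–1.
  Brookfield vs Fairview: Fairview wins 4–3.
  Dover vs Jasper: Jasper wins 5–2.
  Dover vs Irvine: Irvine wins 5–2.
  Dover vs Fairview: Dover wins 4–3.
  Jasper vs Irvine: Irvine wins 6–1.
  Jasper vs Fairview: Fairview wins 4–3.
  Irvine vs Fairview: Irvine wins 5–2.
Copeland scores (wins − losses):
  Brookfield: 2 − 2 = 0
  Dover: 1 − 3 = -2
  Jasper: 1 − 3 = -2
  Irvine: 4 − 0 = 4
  Fairview: 2 − 2 = 0
Irvine has the best Copeland score.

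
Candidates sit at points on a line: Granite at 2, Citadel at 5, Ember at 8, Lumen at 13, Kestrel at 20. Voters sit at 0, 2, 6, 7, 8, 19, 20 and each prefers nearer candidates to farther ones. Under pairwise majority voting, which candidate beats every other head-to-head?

With single-peaked preferences on a line, the Condorcet winner is the candidate closest to the median voter.
The median voter (position 7) is closest to Ember at 8.
Check: Ember vs Granite — voters closer to Ember: 5 of 7.

Ember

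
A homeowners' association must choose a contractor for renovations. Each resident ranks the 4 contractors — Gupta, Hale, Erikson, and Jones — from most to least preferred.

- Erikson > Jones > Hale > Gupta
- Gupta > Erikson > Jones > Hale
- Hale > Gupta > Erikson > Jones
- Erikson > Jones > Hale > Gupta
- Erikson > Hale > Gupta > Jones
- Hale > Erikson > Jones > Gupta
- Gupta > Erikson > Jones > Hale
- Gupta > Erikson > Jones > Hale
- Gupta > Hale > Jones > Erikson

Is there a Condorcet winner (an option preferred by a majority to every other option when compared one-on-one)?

Head-to-head results (9 voters total):
Gupta vs Hale: Hale wins 5–4.
Gupta vs Erikson: Gupta wins 5–4.
Gupta vs Jones: Gupta wins 6–3.
Hale vs Erikson: Erikson wins 6–3.
Hale vs Jones: Jones wins 5–4.
Erikson vs Jones: Erikson wins 8–1.
No candidate beats all others: Gupta beats Erikson beats Hale beats Gupta, a majority cycle.

No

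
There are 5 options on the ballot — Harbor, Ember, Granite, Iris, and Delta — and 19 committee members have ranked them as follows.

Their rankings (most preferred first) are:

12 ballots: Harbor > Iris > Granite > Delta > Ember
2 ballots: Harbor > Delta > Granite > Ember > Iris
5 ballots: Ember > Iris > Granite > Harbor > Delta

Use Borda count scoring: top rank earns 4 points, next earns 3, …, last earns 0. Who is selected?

Borda scores:
  Harbor: 12·4 + 2·4 + 5·1 = 61
  Ember: 12·0 + 2·1 + 5·4 = 22
  Granite: 12·2 + 2·2 + 5·2 = 38
  Iris: 12·3 + 2·0 + 5·3 = 51
  Delta: 12·1 + 2·3 + 5·0 = 18
Harbor has the highest total.

Harbor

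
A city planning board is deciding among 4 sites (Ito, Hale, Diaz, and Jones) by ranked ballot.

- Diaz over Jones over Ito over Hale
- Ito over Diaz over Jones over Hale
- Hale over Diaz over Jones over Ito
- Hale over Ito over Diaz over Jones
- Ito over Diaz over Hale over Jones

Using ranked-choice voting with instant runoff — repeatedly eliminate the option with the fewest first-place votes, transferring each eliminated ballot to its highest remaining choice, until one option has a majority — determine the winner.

Ito

Round 1: Ito 2, Hale 2, Diaz 1, Jones 0. Jones has the fewest and is eliminated.
Round 2: Ito 2, Hale 2, Diaz 1. Diaz has the fewest and is eliminated.
Round 3: Ito 3, Hale 2. Ito has a majority.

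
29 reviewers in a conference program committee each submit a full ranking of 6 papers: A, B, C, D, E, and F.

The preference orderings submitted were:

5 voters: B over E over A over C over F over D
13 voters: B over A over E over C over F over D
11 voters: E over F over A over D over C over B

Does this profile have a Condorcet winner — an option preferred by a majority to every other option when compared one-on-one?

Yes

Head-to-head results (29 voters total):
A vs B: B wins 18–11.
A vs C: A wins 29–0.
A vs D: A wins 29–0.
A vs E: E wins 16–13.
A vs F: A wins 18–11.
B vs C: B wins 18–11.
B vs D: B wins 18–11.
B vs E: B wins 18–11.
B vs F: B wins 18–11.
C vs D: C wins 18–11.
C vs E: E wins 29–0.
C vs F: C wins 18–11.
D vs E: E wins 29–0.
D vs F: F wins 29–0.
E vs F: E wins 29–0.
B beats each rival — A (18–11), C (18–11), D (18–11), E (18–11), F (18–11) — so B is the Condorcet winner.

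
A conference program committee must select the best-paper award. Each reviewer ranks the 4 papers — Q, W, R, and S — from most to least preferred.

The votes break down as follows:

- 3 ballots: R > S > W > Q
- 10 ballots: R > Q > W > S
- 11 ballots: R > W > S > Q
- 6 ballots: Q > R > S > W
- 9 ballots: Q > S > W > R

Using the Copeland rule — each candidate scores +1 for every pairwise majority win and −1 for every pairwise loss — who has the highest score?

Pairwise results:
  Q vs W: Q wins 25–14.
  Q vs R: R wins 24–15.
  Q vs S: Q wins 25–14.
  W vs R: R wins 30–9.
  W vs S: W wins 21–18.
  R vs S: R wins 30–9.
Copeland scores (wins − losses):
  Q: 2 − 1 = 1
  W: 1 − 2 = -1
  R: 3 − 0 = 3
  S: 0 − 3 = -3
R has the best Copeland score.

R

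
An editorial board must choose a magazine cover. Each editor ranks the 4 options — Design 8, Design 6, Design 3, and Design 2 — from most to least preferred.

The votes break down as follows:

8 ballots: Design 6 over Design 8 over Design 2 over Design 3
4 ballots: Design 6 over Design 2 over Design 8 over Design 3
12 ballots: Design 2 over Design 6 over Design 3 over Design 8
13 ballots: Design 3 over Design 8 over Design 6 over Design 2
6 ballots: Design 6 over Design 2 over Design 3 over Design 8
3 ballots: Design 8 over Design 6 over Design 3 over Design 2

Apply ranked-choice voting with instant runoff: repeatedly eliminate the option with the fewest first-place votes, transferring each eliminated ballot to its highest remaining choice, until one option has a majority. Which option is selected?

Round 1: Design 6 18, Design 3 13, Design 2 12, Design 8 3. Design 8 has the fewest and is eliminated.
Round 2: Design 6 21, Design 3 13, Design 2 12. Design 2 has the fewest and is eliminated.
Round 3: Design 6 33, Design 3 13. Design 6 has a majority.

Design 6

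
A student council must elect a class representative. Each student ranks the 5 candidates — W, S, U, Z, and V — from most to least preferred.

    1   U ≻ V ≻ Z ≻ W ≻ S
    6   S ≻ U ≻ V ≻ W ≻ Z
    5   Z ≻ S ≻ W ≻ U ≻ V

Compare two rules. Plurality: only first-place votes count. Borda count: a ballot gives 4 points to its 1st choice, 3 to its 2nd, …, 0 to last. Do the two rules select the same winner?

Yes

Plurality first-place counts: W 0, S 6, U 1, Z 5, V 0 → S.
Borda totals: W 17, S 39, U 27, Z 22, V 15 → S.
The two rules agree on S.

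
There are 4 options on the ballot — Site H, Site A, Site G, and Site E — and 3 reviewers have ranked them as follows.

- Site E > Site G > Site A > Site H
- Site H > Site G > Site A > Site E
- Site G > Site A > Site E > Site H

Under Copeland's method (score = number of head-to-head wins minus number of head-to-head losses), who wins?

Site G

Pairwise results:
  Site H vs Site A: Site A wins 2–1.
  Site H vs Site G: Site G wins 2–1.
  Site H vs Site E: Site E wins 2–1.
  Site A vs Site G: Site G wins 3–0.
  Site A vs Site E: Site A wins 2–1.
  Site G vs Site E: Site G wins 2–1.
Copeland scores (wins − losses):
  Site H: 0 − 3 = -3
  Site A: 2 − 1 = 1
  Site G: 3 − 0 = 3
  Site E: 1 − 2 = -1
Site G has the best Copeland score.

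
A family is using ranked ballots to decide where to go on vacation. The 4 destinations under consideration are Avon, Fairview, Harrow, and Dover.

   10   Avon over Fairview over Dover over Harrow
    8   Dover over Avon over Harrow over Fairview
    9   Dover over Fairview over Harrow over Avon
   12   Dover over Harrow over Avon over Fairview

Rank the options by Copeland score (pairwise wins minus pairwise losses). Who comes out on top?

Pairwise results:
  Avon vs Fairview: Avon wins 30–9.
  Avon vs Harrow: Harrow wins 21–18.
  Avon vs Dover: Dover wins 29–10.
  Fairview vs Harrow: Harrow wins 20–19.
  Fairview vs Dover: Dover wins 29–10.
  Harrow vs Dover: Dover wins 39–0.
Copeland scores (wins − losses):
  Avon: 1 − 2 = -1
  Fairview: 0 − 3 = -3
  Harrow: 2 − 1 = 1
  Dover: 3 − 0 = 3
Dover has the best Copeland score.

Dover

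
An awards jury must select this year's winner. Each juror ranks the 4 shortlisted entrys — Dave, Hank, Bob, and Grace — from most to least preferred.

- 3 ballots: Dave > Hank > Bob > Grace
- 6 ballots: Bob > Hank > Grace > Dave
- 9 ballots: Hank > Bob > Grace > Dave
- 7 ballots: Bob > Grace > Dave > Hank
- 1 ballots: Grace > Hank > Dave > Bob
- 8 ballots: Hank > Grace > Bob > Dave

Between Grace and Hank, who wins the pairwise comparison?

Ballots ranking Grace above Hank: 7+1 = 8.
Ballots ranking Hank above Grace: 3+6+9+8 = 26.
Hank wins the head-to-head, 26–8.

Hank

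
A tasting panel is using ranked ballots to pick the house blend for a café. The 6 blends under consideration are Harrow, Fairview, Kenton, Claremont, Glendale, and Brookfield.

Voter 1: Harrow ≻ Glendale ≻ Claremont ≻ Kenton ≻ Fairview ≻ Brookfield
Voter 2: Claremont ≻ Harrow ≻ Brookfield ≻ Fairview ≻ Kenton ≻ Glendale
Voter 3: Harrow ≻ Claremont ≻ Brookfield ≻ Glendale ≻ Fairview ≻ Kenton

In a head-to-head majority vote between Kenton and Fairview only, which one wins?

Fairview

Ballots ranking Kenton above Fairview: 1.
Ballots ranking Fairview above Kenton: 2.
Fairview wins the head-to-head, 2–1.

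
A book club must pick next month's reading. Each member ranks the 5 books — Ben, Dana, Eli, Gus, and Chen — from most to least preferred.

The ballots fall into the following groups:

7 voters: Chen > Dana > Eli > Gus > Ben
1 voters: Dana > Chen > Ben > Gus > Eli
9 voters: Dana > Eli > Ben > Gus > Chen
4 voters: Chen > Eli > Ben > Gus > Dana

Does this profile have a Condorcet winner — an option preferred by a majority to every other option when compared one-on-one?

Head-to-head results (21 voters total):
Ben vs Dana: Dana wins 17–4.
Ben vs Eli: Eli wins 20–1.
Ben vs Gus: Ben wins 14–7.
Ben vs Chen: Chen wins 12–9.
Dana vs Eli: Dana wins 17–4.
Dana vs Gus: Dana wins 17–4.
Dana vs Chen: Chen wins 11–10.
Eli vs Gus: Eli wins 20–1.
Eli vs Chen: Chen wins 12–9.
Gus vs Chen: Chen wins 12–9.
Chen beats each rival — Ben (12–9), Dana (11–10), Eli (12–9), Gus (12–9) — so Chen is the Condorcet winner.

Yes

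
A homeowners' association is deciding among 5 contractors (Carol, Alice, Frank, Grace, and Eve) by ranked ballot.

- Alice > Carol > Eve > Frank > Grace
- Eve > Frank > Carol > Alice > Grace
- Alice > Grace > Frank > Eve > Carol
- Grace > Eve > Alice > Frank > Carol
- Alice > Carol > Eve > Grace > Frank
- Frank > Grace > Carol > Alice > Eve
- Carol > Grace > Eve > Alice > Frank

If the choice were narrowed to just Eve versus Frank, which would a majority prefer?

Eve

Ballots ranking Eve above Frank: 5.
Ballots ranking Frank above Eve: 2.
Eve wins the head-to-head, 5–2.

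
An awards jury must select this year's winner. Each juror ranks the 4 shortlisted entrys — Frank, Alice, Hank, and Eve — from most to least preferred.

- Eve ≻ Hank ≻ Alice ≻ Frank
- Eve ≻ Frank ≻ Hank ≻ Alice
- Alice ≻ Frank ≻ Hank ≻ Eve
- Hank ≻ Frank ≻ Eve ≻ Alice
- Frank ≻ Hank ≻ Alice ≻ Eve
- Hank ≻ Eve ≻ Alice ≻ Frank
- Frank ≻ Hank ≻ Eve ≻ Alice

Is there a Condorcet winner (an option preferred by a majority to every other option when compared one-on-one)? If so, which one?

Frank

Head-to-head results (7 voters total):
Frank vs Alice: Frank wins 4–3.
Frank vs Hank: Frank wins 4–3.
Frank vs Eve: Frank wins 4–3.
Alice vs Hank: Hank wins 6–1.
Alice vs Eve: Eve wins 5–2.
Hank vs Eve: Hank wins 5–2.
Frank beats each rival — Alice (4–3), Hank (4–3), Eve (4–3) — so Frank is the Condorcet winner.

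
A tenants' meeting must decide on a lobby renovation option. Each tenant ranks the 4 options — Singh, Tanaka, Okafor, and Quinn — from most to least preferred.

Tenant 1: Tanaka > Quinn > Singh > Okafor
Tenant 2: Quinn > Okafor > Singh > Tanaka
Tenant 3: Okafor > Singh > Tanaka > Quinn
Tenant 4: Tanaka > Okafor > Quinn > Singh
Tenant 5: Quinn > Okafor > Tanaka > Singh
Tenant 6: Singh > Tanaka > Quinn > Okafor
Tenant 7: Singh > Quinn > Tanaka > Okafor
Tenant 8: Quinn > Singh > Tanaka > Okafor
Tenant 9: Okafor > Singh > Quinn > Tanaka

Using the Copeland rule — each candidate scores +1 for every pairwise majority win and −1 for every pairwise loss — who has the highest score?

Pairwise results:
  Singh vs Tanaka: Singh wins 6–3.
  Singh vs Okafor: Okafor wins 5–4.
  Singh vs Quinn: Quinn wins 5–4.
  Tanaka vs Okafor: Tanaka wins 5–4.
  Tanaka vs Quinn: Quinn wins 5–4.
  Okafor vs Quinn: Quinn wins 6–3.
Copeland scores (wins − losses):
  Singh: 1 − 2 = -1
  Tanaka: 1 − 2 = -1
  Okafor: 1 − 2 = -1
  Quinn: 3 − 0 = 3
Quinn has the best Copeland score.

Quinn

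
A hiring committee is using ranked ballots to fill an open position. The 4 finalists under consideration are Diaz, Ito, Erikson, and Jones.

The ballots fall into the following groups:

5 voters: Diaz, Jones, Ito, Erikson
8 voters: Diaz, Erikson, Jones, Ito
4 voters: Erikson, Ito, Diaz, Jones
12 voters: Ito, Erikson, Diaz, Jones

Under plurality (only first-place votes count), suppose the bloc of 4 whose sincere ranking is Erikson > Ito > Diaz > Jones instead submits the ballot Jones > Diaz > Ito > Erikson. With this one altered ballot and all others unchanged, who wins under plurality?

First-place totals with the altered ballot: Diaz 13, Ito 12, Erikson 0, Jones 4.
The winner is unchanged: still Diaz.

Diaz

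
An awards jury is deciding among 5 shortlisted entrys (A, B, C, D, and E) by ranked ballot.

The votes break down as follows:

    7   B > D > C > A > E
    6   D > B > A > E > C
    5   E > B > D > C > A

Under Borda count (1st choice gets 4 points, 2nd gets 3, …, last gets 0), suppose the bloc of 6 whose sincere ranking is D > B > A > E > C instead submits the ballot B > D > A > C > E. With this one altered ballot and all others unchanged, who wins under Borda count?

B

Borda totals with the altered ballot: A 19, B 67, C 25, D 49, E 20.
The winner is unchanged: still B.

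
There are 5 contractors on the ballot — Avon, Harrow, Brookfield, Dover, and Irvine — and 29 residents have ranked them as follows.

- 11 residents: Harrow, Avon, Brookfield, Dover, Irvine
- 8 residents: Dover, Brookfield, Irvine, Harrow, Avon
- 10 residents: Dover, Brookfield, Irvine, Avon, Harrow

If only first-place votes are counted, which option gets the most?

Dover

First-place vote totals:
  Avon: 0
  Harrow: 11
  Brookfield: 0
  Dover: 18
  Irvine: 0
Dover has the most first-place votes.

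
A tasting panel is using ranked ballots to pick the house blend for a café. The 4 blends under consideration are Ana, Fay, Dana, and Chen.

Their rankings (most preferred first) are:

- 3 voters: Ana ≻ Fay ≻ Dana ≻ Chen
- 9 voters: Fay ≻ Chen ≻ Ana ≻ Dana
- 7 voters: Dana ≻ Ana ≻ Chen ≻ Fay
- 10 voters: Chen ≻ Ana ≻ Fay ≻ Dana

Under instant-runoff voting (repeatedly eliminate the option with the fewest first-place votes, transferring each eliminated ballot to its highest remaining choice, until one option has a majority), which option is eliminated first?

Round 1: Chen 10, Fay 9, Dana 7, Ana 3. Ana has the fewest and is eliminated.
Round 2: Fay 12, Chen 10, Dana 7. Dana has the fewest and is eliminated.
Round 3: Chen 17, Fay 12. Chen has a majority.

Ana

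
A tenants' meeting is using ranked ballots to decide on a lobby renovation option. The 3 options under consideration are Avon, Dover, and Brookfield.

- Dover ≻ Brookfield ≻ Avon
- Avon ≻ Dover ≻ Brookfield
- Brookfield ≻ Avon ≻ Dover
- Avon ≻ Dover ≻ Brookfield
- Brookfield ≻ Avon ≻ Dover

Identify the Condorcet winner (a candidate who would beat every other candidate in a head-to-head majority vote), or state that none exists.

Head-to-head results (5 voters total):
Avon vs Dover: Avon wins 4–1.
Avon vs Brookfield: Brookfield wins 3–2.
Dover vs Brookfield: Dover wins 3–2.
No candidate beats all others: Avon beats Dover beats Brookfield beats Avon, a majority cycle.

No Condorcet winner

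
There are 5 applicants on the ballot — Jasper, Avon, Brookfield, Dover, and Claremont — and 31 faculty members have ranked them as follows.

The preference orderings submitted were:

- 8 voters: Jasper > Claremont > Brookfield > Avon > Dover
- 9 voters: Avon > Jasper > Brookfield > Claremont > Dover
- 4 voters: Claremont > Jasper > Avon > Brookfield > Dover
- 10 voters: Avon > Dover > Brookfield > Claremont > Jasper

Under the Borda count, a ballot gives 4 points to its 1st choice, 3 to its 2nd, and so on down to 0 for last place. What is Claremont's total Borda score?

59

Borda scores:
  Jasper: 8·4 + 9·3 + 4·3 + 10·0 = 71
  Avon: 8·1 + 9·4 + 4·2 + 10·4 = 92
  Brookfield: 8·2 + 9·2 + 4·1 + 10·2 = 58
  Dover: 8·0 + 9·0 + 4·0 + 10·3 = 30
  Claremont: 8·3 + 9·1 + 4·4 + 10·1 = 59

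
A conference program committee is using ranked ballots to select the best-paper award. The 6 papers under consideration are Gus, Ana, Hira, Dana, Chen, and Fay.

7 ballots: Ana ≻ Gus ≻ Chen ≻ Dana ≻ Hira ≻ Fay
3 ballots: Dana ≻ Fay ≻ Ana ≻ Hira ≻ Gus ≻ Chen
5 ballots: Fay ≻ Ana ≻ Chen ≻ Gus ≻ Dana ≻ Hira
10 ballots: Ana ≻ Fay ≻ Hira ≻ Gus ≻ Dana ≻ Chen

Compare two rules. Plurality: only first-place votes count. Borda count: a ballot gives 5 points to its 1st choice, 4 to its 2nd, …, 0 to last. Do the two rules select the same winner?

Plurality first-place counts: Gus 0, Ana 17, Hira 0, Dana 3, Chen 0, Fay 5 → Ana.
Borda totals: Gus 61, Ana 114, Hira 43, Dana 44, Chen 36, Fay 77 → Ana.
The two rules agree on Ana.

Yes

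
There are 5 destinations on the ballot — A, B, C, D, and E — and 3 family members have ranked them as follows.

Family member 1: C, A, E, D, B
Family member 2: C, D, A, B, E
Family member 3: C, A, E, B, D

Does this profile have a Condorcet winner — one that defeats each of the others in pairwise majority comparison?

Head-to-head results (3 voters total):
A vs B: A wins 3–0.
A vs C: C wins 3–0.
A vs D: A wins 2–1.
A vs E: A wins 3–0.
B vs C: C wins 3–0.
B vs D: D wins 2–1.
B vs E: E wins 2–1.
C vs D: C wins 3–0.
C vs E: C wins 3–0.
D vs E: E wins 2–1.
C beats each rival — A (3–0), B (3–0), D (3–0), E (3–0) — so C is the Condorcet winner.

Yes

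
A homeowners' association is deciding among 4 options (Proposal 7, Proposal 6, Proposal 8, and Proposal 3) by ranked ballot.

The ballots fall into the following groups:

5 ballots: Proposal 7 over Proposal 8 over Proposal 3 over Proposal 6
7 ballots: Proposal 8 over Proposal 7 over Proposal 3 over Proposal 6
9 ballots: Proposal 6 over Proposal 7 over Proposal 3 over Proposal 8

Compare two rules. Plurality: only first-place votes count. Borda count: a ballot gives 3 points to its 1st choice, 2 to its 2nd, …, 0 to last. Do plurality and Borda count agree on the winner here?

Plurality first-place counts: Proposal 7 5, Proposal 6 9, Proposal 8 7, Proposal 3 0 → Proposal 6.
Borda totals: Proposal 7 47, Proposal 6 27, Proposal 8 31, Proposal 3 21 → Proposal 7.
The two rules disagree: plurality picks Proposal 6, Borda picks Proposal 7.

No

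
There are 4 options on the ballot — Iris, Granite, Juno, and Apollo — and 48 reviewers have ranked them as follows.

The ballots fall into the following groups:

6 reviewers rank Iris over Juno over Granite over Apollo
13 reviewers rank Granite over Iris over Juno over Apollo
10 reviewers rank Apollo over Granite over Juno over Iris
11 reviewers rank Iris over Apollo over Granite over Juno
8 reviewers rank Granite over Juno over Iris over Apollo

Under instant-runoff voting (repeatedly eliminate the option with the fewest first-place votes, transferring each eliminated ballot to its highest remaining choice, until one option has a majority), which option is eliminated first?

Round 1: Granite 21, Iris 17, Apollo 10, Juno 0. Juno has the fewest and is eliminated.
Round 2: Granite 21, Iris 17, Apollo 10. Apollo has the fewest and is eliminated.
Round 3: Granite 31, Iris 17. Granite has a majority.

Juno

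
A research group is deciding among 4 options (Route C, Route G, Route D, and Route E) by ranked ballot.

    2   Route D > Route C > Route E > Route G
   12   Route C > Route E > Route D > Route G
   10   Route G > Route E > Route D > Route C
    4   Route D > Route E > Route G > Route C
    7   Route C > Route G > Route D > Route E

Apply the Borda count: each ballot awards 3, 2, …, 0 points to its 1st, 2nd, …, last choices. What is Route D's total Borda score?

Borda scores:
  Route C: 2·2 + 12·3 + 10·0 + 4·0 + 7·3 = 61
  Route G: 2·0 + 12·0 + 10·3 + 4·1 + 7·2 = 48
  Route D: 2·3 + 12·1 + 10·1 + 4·3 + 7·1 = 47
  Route E: 2·1 + 12·2 + 10·2 + 4·2 + 7·0 = 54

47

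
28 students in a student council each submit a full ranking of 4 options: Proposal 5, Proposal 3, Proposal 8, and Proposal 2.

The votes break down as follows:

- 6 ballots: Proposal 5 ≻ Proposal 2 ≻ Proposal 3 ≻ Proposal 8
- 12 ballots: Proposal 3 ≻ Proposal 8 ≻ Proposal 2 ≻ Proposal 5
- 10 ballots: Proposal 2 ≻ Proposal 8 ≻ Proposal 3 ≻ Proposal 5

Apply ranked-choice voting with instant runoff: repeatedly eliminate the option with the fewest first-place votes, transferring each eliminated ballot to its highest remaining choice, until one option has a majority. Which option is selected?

Proposal 2

Round 1: Proposal 3 12, Proposal 2 10, Proposal 5 6, Proposal 8 0. Proposal 8 has the fewest and is eliminated.
Round 2: Proposal 3 12, Proposal 2 10, Proposal 5 6. Proposal 5 has the fewest and is eliminated.
Round 3: Proposal 2 16, Proposal 3 12. Proposal 2 has a majority.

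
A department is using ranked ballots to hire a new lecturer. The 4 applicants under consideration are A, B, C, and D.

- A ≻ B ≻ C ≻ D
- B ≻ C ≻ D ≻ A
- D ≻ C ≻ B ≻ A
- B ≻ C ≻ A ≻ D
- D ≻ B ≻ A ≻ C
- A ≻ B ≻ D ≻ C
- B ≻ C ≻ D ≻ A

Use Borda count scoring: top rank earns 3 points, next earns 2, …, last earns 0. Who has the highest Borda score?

Borda scores:
  A: 3 + 0 + 0 + 1 + 1 + 3 + 0 = 8
  B: 2 + 3 + 1 + 3 + 2 + 2 + 3 = 16
  C: 1 + 2 + 2 + 2 + 0 + 0 + 2 = 9
  D: 0 + 1 + 3 + 0 + 3 + 1 + 1 = 9
B has the highest total.

B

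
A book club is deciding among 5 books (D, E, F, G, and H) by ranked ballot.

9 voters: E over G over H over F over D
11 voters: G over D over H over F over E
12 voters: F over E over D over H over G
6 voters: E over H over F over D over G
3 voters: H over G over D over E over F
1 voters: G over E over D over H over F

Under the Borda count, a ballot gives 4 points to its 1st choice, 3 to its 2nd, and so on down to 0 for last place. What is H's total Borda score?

83

Borda scores:
  D: 9·0 + 11·3 + 12·2 + 6·1 + 3·2 + 2 = 71
  E: 9·4 + 11·0 + 12·3 + 6·4 + 3·1 + 3 = 102
  F: 9·1 + 11·1 + 12·4 + 6·2 + 3·0 + 0 = 80
  G: 9·3 + 11·4 + 12·0 + 6·0 + 3·3 + 4 = 84
  H: 9·2 + 11·2 + 12·1 + 6·3 + 3·4 + 1 = 83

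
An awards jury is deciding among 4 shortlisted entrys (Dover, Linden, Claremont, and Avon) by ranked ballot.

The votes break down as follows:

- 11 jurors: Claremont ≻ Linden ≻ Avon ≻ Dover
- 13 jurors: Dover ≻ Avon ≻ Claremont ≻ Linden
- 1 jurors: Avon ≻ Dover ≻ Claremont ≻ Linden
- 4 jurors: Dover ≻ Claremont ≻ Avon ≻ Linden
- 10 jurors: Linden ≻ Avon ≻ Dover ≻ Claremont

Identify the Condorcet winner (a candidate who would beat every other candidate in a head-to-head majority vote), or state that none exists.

Head-to-head results (39 voters total):
Dover vs Linden: Linden wins 21–18.
Dover vs Claremont: Dover wins 28–11.
Dover vs Avon: Avon wins 22–17.
Linden vs Claremont: Claremont wins 29–10.
Linden vs Avon: Linden wins 21–18.
Claremont vs Avon: Avon wins 24–15.
No candidate beats all others: Dover beats Claremont beats Linden beats Dover, a majority cycle.

No Condorcet winner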